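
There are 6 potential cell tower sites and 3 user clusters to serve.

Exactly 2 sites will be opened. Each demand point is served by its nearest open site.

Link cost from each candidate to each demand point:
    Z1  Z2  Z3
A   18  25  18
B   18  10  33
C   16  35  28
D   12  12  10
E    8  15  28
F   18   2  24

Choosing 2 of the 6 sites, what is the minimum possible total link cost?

Open {D, F}.
  Z1→D 12, Z2→F 2, Z3→D 10  ⇒ total 24.
Compare {D, E}: total 30.
Compare {B, D}: total 32.
No size-2 selection does better; minimum is 24.

24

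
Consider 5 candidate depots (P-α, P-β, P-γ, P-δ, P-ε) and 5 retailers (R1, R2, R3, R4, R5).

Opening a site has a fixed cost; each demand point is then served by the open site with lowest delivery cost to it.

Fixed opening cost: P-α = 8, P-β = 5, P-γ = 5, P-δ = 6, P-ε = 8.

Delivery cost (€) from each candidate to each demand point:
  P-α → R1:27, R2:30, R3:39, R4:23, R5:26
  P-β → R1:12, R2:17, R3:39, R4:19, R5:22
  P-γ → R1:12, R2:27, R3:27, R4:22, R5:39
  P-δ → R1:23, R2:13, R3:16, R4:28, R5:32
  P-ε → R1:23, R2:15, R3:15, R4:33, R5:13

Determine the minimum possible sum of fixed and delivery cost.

87

Open {P-β, P-ε}: assign each demand point to its cheapest open site.
  R1→P-β 12, R2→P-ε 15, R3→P-ε 15, R4→P-β 19, R5→P-ε 13
  delivery cost 74, fixed 13 → total 87.
Compare {P-γ, P-ε}: delivery cost 77 + fixed 13 = 90.
Compare {P-β, P-δ, P-ε}: delivery cost 72 + fixed 19 = 91.
Compare {P-β, P-γ, P-ε}: delivery cost 74 + fixed 18 = 92.
All other subsets cost ≥ 90. Minimum total cost: 87.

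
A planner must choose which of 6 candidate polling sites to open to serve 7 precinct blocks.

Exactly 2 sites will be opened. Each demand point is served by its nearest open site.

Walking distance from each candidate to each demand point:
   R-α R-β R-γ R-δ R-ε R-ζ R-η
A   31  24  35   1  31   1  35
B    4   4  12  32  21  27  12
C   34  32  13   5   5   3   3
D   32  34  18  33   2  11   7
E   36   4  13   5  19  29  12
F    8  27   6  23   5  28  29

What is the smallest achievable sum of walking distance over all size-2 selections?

Open {B, C}.
  R-α→B 4, R-β→B 4, R-γ→B 12, R-δ→C 5, R-ε→C 5, R-ζ→C 3, R-η→C 3  ⇒ total 36.
Compare {A, B}: total 55.
Compare {C, F}: total 57.
No size-2 selection does better; minimum is 36.

36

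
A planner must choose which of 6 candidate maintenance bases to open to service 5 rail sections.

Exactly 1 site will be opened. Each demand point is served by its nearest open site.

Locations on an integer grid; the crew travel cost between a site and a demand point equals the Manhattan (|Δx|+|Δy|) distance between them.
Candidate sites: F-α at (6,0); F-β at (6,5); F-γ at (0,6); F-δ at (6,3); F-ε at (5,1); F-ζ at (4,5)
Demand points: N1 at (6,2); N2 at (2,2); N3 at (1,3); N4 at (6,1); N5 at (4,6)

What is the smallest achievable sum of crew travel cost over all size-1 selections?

18

Open {F-δ}.
  N1→F-δ 1, N2→F-δ 5, N3→F-δ 5, N4→F-δ 2, N5→F-δ 5  ⇒ total 18.
Compare {F-ε}: total 19.
Compare {F-ζ}: total 22.
No size-1 selection does better; minimum is 18.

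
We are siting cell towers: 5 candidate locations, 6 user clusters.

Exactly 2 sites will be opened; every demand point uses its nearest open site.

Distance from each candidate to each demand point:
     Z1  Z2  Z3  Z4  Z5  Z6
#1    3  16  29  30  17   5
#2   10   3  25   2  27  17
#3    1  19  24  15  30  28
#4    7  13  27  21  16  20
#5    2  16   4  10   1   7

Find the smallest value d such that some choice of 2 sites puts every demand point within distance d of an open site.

7

Open {#2, #5}.
  Farthest demand point is Z6 at distance 7 (to #5); all others are ≤ 7.
With {#4, #5} the worst case is 13.
With {#1, #5} the worst case is 16.
No size-2 selection achieves below 7.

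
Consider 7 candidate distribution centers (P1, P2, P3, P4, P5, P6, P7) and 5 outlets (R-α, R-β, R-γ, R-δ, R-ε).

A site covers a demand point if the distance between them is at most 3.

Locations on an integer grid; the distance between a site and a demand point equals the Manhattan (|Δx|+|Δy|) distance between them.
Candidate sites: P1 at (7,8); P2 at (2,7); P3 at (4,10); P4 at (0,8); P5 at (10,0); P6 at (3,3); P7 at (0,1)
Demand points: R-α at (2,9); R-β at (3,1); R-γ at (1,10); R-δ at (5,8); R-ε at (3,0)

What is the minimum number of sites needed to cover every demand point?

Coverage sets (demand points within 3 of each site):
  P1: {R-δ}
  P2: {R-α}
  P3: {R-α, R-γ, R-δ}
  P4: {R-α, R-γ}
  P5: {}
  P6: {R-β, R-ε}
  P7: {R-β}
No single site covers all 5 demand points.
But {P3, P6} covers everything, so the minimum is 2.

2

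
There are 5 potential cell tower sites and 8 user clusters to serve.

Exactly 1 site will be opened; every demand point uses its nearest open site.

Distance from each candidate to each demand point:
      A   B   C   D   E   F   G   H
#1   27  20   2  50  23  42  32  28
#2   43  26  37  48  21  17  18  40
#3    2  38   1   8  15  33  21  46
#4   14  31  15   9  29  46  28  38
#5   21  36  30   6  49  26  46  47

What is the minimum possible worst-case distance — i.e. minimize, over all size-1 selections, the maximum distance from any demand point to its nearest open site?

Open {#3}.
  Farthest demand point is H at distance 46 (to #3); all others are ≤ 46.
With {#4} the worst case is 46.
With {#2} the worst case is 48.
No size-1 selection achieves below 46.

46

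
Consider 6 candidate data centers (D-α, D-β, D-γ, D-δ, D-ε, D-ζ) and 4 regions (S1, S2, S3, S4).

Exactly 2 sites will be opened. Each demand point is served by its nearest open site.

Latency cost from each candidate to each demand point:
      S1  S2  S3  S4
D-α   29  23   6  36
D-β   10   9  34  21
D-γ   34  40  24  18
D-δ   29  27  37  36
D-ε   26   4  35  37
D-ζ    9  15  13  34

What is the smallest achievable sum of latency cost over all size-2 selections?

Open {D-α, D-β}.
  S1→D-β 10, S2→D-β 9, S3→D-α 6, S4→D-β 21  ⇒ total 46.
Compare {D-β, D-ζ}: total 52.
Compare {D-γ, D-ζ}: total 55.
No size-2 selection does better; minimum is 46.

46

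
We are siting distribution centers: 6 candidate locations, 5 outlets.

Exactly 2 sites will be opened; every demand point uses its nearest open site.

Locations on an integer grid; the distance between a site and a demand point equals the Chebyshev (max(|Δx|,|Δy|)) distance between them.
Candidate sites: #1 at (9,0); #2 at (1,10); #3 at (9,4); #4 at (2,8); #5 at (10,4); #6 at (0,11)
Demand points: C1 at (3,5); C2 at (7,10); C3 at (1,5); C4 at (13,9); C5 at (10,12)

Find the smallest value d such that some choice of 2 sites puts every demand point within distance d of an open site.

Open {#1, #3}.
  Farthest demand point is C3 at distance 8 (to #1); all others are ≤ 8.
With {#1, #5} the worst case is 8.
With {#2, #3} the worst case is 8.
No size-2 selection achieves below 8.

8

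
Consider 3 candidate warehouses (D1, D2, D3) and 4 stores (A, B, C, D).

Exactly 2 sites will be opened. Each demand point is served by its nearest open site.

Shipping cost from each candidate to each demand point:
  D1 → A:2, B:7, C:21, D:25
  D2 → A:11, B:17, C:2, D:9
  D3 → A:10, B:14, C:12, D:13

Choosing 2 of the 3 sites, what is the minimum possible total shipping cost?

Open {D1, D2}.
  A→D1 2, B→D1 7, C→D2 2, D→D2 9  ⇒ total 20.
Compare {D1, D3}: total 34.
Compare {D2, D3}: total 35.

20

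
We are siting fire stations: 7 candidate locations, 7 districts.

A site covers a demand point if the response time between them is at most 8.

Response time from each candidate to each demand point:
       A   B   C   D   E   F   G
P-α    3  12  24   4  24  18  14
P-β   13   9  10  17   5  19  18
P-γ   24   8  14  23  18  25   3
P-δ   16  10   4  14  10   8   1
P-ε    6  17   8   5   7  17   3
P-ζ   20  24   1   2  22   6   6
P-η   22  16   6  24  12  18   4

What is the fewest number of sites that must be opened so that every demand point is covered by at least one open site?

Coverage sets (demand points within 8 of each site):
  P-α: {A, D}
  P-β: {E}
  P-γ: {B, G}
  P-δ: {C, F, G}
  P-ε: {A, C, D, E, G}
  P-ζ: {C, D, F, G}
  P-η: {C, G}
No 2 sites suffice: every size-2 union leaves at least one demand point uncovered.
But {P-γ, P-δ, P-ε} covers everything, so the minimum is 3.

3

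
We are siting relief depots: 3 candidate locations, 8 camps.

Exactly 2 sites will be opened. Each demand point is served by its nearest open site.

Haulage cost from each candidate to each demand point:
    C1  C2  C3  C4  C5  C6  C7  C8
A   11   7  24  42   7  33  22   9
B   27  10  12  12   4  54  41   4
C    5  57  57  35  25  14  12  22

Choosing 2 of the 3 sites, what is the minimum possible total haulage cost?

73

Open {B, C}.
  C1→C 5, C2→B 10, C3→B 12, C4→B 12, C5→B 4, C6→C 14, C7→C 12, C8→B 4  ⇒ total 73.
Compare {A, B}: total 105.
Compare {A, C}: total 113.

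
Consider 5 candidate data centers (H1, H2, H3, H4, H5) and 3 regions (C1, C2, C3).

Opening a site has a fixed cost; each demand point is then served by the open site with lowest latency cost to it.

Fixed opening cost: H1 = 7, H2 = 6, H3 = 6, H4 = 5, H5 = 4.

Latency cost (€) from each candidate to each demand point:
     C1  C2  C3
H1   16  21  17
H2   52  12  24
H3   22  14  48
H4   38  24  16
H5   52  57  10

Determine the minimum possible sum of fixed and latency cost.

55

Open {H1, H2, H5}: assign each demand point to its cheapest open site.
  C1→H1 16, C2→H2 12, C3→H5 10
  latency cost 38, fixed 17 → total 55.
Compare {H3, H5}: latency cost 46 + fixed 10 = 56.
Compare {H1, H3, H5}: latency cost 40 + fixed 17 = 57.
Compare {H1, H2}: latency cost 45 + fixed 13 = 58.
All other subsets cost ≥ 56. Minimum total cost: 55.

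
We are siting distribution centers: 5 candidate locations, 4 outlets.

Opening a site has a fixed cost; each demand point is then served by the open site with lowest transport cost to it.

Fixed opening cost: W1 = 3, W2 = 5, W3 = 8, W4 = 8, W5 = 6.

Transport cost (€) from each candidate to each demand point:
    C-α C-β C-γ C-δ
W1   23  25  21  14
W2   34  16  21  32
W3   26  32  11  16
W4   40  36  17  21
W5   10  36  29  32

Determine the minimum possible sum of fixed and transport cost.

72

Open {W2, W3, W5}: assign each demand point to its cheapest open site.
  C-α→W5 10, C-β→W2 16, C-γ→W3 11, C-δ→W3 16
  transport cost 53, fixed 19 → total 72.
Compare {W1, W2, W3, W5}: transport cost 51 + fixed 22 = 73.
Compare {W1, W2, W5}: transport cost 61 + fixed 14 = 75.
Compare {W1, W3, W5}: transport cost 60 + fixed 17 = 77.
All other subsets cost ≥ 73. Minimum total cost: 72.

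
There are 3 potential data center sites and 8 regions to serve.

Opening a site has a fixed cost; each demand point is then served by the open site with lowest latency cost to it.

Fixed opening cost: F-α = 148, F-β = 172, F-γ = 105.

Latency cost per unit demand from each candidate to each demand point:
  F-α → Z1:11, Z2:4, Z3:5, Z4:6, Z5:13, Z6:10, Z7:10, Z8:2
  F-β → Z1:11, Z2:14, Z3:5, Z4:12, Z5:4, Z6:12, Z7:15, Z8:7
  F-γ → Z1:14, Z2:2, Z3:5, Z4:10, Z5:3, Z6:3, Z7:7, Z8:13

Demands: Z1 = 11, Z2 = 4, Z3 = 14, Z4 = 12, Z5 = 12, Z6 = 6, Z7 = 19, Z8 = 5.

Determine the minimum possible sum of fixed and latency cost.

Open {F-γ}: assign each demand point to its cheapest open site.
  Z1→F-γ 11×14=154, Z2→F-γ 4×2=8, Z3→F-γ 14×5=70, Z4→F-γ 12×10=120, Z5→F-γ 12×3=36, Z6→F-γ 6×3=18, Z7→F-γ 19×7=133, Z8→F-γ 5×13=65
  latency cost 604, fixed 105 → total 709.
Compare {F-α, F-γ}: latency cost 468 + fixed 253 = 721.
Compare {F-β, F-γ}: latency cost 541 + fixed 277 = 818.
Compare {F-α}: latency cost 695 + fixed 148 = 843.
All other subsets cost ≥ 721. Minimum total cost: 709.

709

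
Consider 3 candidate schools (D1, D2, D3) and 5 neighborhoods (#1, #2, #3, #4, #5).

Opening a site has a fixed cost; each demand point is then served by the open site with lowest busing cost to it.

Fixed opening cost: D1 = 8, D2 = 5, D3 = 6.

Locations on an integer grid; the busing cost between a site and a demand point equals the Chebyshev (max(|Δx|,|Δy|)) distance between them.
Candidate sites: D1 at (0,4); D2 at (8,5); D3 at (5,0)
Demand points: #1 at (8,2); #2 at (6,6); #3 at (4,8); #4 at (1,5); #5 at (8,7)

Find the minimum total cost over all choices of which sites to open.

Open {D2}: assign each demand point to its cheapest open site.
  #1→D2 3, #2→D2 2, #3→D2 4, #4→D2 7, #5→D2 2
  busing cost 18, fixed 5 → total 23.
Compare {D1, D2}: busing cost 12 + fixed 13 = 25.
Compare {D2, D3}: busing cost 16 + fixed 11 = 27.
Compare {D1, D2, D3}: busing cost 12 + fixed 19 = 31.
All other subsets cost ≥ 25. Minimum total cost: 23.

23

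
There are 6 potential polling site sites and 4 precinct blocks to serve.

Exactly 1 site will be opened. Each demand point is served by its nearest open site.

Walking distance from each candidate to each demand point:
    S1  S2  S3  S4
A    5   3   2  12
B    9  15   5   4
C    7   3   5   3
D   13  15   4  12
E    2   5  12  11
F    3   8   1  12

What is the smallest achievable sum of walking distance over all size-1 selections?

Open {C}.
  S1→C 7, S2→C 3, S3→C 5, S4→C 3  ⇒ total 18.
Compare {A}: total 22.
Compare {F}: total 24.
No size-1 selection does better; minimum is 18.

18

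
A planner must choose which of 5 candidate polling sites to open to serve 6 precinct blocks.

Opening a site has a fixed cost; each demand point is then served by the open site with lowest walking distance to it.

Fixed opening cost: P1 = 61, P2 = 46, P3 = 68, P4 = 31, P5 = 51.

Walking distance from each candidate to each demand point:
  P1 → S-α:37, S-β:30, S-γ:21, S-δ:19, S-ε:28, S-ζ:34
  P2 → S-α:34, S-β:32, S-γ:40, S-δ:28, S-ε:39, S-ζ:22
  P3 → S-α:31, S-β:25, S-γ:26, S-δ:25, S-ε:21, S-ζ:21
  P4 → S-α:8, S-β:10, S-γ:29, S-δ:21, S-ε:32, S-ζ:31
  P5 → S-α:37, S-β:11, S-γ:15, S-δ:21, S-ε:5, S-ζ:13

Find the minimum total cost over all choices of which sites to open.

Open {P5}: assign each demand point to its cheapest open site.
  S-α→P5 37, S-β→P5 11, S-γ→P5 15, S-δ→P5 21, S-ε→P5 5, S-ζ→P5 13
  walking distance 102, fixed 51 → total 153.
Compare {P4, P5}: walking distance 72 + fixed 82 = 154.
Compare {P4}: walking distance 131 + fixed 31 = 162.
Compare {P2, P5}: walking distance 99 + fixed 97 = 196.
All other subsets cost ≥ 154. Minimum total cost: 153.

153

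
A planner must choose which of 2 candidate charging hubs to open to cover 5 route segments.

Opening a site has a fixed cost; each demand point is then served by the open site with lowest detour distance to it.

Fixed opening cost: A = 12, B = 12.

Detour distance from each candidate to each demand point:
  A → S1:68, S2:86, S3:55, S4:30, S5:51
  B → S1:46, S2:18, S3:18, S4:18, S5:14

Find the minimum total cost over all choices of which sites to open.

126

Open {B}: assign each demand point to its cheapest open site.
  S1→B 46, S2→B 18, S3→B 18, S4→B 18, S5→B 14
  detour distance 114, fixed 12 → total 126.
Compare {A, B}: detour distance 114 + fixed 24 = 138.
Compare {A}: detour distance 290 + fixed 12 = 302.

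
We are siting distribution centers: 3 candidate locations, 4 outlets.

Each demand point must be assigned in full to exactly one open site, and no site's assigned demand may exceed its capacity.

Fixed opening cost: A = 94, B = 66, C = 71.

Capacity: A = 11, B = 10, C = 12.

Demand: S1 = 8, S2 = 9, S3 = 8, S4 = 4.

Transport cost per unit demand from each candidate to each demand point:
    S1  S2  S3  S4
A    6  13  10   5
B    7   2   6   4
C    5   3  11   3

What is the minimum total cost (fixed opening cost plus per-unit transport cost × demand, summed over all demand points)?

Open {A, B, C}; cheapest assignment that respects the capacities:
  A (cap 11, load 8): S3 — cost 8×10 = 80
  B (cap 10, load 9): S2 — cost 9×2 = 18
  C (cap 12, load 12): S1, S4 — cost 8×5 + 4×3 = 52
  Shipping 150, fixed 231 → total 381.
  Any other capacity-feasible assignment to {A, B, C} ships for at least 150.
Total demand is 29 and no other set of sites has combined capacity ≥ 29, so {A, B, C} is the only feasible choice of open sites. Minimum: 381.

381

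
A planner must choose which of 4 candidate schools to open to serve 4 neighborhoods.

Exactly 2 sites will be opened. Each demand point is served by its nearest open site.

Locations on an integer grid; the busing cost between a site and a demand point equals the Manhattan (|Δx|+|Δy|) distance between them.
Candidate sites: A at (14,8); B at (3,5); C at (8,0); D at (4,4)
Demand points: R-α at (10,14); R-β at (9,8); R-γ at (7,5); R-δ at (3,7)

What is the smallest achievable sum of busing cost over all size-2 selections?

21

Open {A, B}.
  R-α→A 10, R-β→A 5, R-γ→B 4, R-δ→B 2  ⇒ total 21.
Compare {A, D}: total 23.
Compare {B, C}: total 31.
No size-2 selection does better; minimum is 21.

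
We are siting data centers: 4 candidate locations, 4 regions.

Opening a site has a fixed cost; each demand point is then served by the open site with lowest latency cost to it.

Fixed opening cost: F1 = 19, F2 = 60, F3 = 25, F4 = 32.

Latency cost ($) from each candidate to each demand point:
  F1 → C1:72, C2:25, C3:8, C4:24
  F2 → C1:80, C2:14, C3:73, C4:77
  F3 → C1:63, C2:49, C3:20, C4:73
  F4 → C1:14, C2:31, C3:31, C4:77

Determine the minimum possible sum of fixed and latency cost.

Open {F1, F4}: assign each demand point to its cheapest open site.
  C1→F4 14, C2→F1 25, C3→F1 8, C4→F1 24
  latency cost 71, fixed 51 → total 122.
Compare {F1, F3, F4}: latency cost 71 + fixed 76 = 147.
Compare {F1}: latency cost 129 + fixed 19 = 148.
Compare {F1, F3}: latency cost 120 + fixed 44 = 164.
All other subsets cost ≥ 147. Minimum total cost: 122.

122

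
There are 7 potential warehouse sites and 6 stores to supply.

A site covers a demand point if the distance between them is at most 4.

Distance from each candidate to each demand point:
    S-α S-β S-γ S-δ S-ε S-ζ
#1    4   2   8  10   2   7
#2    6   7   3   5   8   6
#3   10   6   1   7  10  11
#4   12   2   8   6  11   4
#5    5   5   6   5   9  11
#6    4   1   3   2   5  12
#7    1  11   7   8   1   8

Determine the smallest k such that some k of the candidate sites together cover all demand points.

3

Coverage sets (demand points within 4 of each site):
  #1: {S-α, S-β, S-ε}
  #2: {S-γ}
  #3: {S-γ}
  #4: {S-β, S-ζ}
  #5: {}
  #6: {S-α, S-β, S-γ, S-δ}
  #7: {S-α, S-ε}
No 2 sites suffice: every size-2 union leaves at least one demand point uncovered.
But {#1, #4, #6} covers everything, so the minimum is 3.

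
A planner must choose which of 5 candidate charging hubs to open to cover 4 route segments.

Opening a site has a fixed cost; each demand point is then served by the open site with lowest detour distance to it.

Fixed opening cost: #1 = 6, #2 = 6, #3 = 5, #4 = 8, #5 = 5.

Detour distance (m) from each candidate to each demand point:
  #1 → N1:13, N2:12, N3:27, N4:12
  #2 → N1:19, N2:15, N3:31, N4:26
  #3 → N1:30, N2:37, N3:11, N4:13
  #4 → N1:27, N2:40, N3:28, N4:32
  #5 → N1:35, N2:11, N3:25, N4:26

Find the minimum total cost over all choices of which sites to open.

59

Open {#1, #3}: assign each demand point to its cheapest open site.
  N1→#1 13, N2→#1 12, N3→#3 11, N4→#1 12
  detour distance 48, fixed 11 → total 59.
Compare {#1, #3, #5}: detour distance 47 + fixed 16 = 63.
Compare {#1, #2, #3}: detour distance 48 + fixed 17 = 65.
Compare {#1, #3, #4}: detour distance 48 + fixed 19 = 67.
All other subsets cost ≥ 63. Minimum total cost: 59.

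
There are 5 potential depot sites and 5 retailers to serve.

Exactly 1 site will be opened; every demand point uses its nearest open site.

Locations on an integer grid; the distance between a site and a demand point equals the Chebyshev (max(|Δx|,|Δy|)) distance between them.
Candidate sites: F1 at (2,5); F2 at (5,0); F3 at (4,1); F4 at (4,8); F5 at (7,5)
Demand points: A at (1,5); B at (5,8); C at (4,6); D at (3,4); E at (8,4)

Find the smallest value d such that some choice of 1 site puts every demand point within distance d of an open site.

Open {F4}.
  Farthest demand point is D at distance 4 (to F4); all others are ≤ 4.
With {F1} the worst case is 6.
With {F5} the worst case is 6.
No size-1 selection achieves below 4.

4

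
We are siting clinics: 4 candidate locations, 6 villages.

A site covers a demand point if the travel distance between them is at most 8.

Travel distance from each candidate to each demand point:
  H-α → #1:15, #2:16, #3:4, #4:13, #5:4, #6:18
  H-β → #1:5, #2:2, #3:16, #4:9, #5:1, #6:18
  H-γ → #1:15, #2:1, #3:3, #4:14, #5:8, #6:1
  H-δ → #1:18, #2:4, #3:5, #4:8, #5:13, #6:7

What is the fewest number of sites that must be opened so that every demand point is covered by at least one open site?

Coverage sets (demand points within 8 of each site):
  H-α: {#3, #5}
  H-β: {#1, #2, #5}
  H-γ: {#2, #3, #5, #6}
  H-δ: {#2, #3, #4, #6}
No single site covers all 6 demand points.
But {H-β, H-δ} covers everything, so the minimum is 2.

2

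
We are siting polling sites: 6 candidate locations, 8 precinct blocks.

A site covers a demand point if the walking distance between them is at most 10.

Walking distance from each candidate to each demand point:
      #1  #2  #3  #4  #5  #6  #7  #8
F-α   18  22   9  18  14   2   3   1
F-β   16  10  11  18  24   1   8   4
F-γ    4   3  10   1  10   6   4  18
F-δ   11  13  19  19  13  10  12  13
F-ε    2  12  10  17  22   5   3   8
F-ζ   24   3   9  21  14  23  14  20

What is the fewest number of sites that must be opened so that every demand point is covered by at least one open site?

2

Coverage sets (demand points within 10 of each site):
  F-α: {#3, #6, #7, #8}
  F-β: {#2, #6, #7, #8}
  F-γ: {#1, #2, #3, #4, #5, #6, #7}
  F-δ: {#6}
  F-ε: {#1, #3, #6, #7, #8}
  F-ζ: {#2, #3}
No single site covers all 8 demand points.
But {F-α, F-γ} covers everything, so the minimum is 2.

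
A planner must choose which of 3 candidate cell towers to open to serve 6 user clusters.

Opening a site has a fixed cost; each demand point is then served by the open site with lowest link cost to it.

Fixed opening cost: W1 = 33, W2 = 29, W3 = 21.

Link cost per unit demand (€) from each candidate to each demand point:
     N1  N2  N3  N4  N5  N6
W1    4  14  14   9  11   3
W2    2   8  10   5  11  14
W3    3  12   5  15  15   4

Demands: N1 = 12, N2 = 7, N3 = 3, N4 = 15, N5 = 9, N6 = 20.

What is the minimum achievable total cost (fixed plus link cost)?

Open {W2, W3}: assign each demand point to its cheapest open site.
  N1→W2 12×2=24, N2→W2 7×8=56, N3→W3 3×5=15, N4→W2 15×5=75, N5→W2 9×11=99, N6→W3 20×4=80
  link cost 349, fixed 50 → total 399.
Compare {W1, W2}: link cost 344 + fixed 62 = 406.
Compare {W1, W2, W3}: link cost 329 + fixed 83 = 412.
Compare {W1, W3}: link cost 429 + fixed 54 = 483.
All other subsets cost ≥ 406. Minimum total cost: 399.

399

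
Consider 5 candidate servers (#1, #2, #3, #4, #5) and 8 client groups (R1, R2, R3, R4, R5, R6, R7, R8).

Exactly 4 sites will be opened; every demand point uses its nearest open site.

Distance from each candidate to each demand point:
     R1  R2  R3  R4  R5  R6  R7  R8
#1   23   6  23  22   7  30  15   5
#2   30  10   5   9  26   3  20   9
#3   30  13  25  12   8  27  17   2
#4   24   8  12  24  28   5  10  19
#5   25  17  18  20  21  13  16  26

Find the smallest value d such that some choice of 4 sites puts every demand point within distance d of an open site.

Open {#1, #2, #3, #4}.
  Farthest demand point is R1 at distance 23 (to #1); all others are ≤ 23.
With {#1, #2, #3, #5} the worst case is 23.
With {#1, #2, #4, #5} the worst case is 23.
No size-4 selection achieves below 23.

23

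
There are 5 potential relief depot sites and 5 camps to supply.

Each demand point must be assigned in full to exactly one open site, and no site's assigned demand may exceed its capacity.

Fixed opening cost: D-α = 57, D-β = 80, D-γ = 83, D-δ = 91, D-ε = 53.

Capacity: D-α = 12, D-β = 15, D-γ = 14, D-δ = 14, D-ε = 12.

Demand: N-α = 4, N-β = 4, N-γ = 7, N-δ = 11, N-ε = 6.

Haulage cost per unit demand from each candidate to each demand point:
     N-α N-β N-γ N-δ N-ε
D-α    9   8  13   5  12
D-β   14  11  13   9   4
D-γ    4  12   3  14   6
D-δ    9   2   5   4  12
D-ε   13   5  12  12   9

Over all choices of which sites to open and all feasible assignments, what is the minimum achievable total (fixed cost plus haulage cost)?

359

Open {D-α, D-γ, D-ε}; cheapest assignment that respects the capacities:
  D-α (cap 12, load 11): N-δ — cost 11×5 = 55
  D-γ (cap 14, load 11): N-α, N-γ — cost 4×4 + 7×3 = 37
  D-ε (cap 12, load 10): N-β, N-ε — cost 4×5 + 6×9 = 74
  Shipping 166, fixed 193 → total 359.
  Any other capacity-feasible assignment to {D-α, D-γ, D-ε} ships for at least 166.
Compare {D-α, D-β, D-γ}: its best feasible assignment gives total 380.
Compare {D-α, D-γ, D-δ}: its best feasible assignment gives total 381.
Every other set of open sites that can feasibly serve all demand totals ≥ 380 even under its best assignment. Minimum: 359.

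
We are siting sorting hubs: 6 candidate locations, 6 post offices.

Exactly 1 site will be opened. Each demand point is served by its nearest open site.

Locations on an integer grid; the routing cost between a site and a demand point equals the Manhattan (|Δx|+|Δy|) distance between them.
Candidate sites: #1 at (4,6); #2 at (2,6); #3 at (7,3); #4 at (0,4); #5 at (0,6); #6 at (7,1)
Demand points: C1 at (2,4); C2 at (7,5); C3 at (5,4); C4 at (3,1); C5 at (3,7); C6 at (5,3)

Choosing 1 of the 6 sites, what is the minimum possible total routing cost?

23

Open {#1}.
  C1→#1 4, C2→#1 4, C3→#1 3, C4→#1 6, C5→#1 2, C6→#1 4  ⇒ total 23.
Compare {#2}: total 27.
Compare {#3}: total 27.
No size-1 selection does better; minimum is 23.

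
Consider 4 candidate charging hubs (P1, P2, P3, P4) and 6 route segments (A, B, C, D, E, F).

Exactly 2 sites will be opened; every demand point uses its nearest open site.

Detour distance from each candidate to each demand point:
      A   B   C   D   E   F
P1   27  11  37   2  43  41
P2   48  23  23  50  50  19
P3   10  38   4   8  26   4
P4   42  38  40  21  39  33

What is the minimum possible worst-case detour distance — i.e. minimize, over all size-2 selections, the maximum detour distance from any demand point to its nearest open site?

Open {P1, P3}.
  Farthest demand point is E at detour distance 26 (to P3); all others are ≤ 26.
With {P2, P3} the worst case is 26.
With {P3, P4} the worst case is 38.
No size-2 selection achieves below 26.

26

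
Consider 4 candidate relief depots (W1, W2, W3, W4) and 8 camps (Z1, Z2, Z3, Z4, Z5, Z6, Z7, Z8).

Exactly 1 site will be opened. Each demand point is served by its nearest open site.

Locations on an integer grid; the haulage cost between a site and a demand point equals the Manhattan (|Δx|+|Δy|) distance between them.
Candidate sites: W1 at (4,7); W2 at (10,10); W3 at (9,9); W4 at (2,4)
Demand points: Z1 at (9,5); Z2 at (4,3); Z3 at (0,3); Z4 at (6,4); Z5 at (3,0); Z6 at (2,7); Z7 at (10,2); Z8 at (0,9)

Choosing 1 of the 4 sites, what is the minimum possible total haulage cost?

Open {W4}.
  Z1→W4 8, Z2→W4 3, Z3→W4 3, Z4→W4 4, Z5→W4 5, Z6→W4 3, Z7→W4 10, Z8→W4 7  ⇒ total 43.
Compare {W1}: total 51.
Compare {W3}: total 79.
No size-1 selection does better; minimum is 43.

43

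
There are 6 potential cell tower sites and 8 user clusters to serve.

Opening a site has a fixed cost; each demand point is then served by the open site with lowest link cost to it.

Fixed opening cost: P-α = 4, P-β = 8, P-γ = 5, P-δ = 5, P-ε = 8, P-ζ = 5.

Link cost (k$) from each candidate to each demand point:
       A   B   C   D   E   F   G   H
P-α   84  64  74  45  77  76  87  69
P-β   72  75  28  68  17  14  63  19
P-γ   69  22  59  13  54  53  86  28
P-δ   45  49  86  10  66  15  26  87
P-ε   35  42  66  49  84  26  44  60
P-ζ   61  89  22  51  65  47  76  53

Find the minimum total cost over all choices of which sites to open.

Open {P-β, P-γ, P-δ, P-ε, P-ζ}: assign each demand point to its cheapest open site.
  A→P-ε 35, B→P-γ 22, C→P-ζ 22, D→P-δ 10, E→P-β 17, F→P-β 14, G→P-δ 26, H→P-β 19
  link cost 165, fixed 31 → total 196.
Compare {P-β, P-γ, P-δ, P-ε}: link cost 171 + fixed 26 = 197.
Compare {P-β, P-γ, P-δ, P-ζ}: link cost 175 + fixed 23 = 198.
Compare {P-β, P-γ, P-δ}: link cost 181 + fixed 18 = 199.
All other subsets cost ≥ 197. Minimum total cost: 196.

196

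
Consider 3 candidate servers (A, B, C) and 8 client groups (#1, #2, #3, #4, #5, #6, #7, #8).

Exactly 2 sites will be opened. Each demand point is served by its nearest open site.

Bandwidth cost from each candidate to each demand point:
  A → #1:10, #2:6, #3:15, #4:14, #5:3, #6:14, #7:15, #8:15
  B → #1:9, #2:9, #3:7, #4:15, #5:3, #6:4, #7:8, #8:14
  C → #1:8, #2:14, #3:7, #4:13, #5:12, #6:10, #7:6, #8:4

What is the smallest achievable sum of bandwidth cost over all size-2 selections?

54

Open {B, C}.
  #1→C 8, #2→B 9, #3→B 7, #4→C 13, #5→B 3, #6→B 4, #7→C 6, #8→C 4  ⇒ total 54.
Compare {A, C}: total 57.
Compare {A, B}: total 65.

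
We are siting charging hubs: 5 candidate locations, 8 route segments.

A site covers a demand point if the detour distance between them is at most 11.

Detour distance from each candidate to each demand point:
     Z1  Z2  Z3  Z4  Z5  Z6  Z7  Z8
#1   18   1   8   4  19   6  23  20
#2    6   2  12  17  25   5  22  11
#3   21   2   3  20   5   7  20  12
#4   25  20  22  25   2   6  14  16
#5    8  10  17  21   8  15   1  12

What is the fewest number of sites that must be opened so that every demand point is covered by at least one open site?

3

Coverage sets (demand points within 11 of each site):
  #1: {Z2, Z3, Z4, Z6}
  #2: {Z1, Z2, Z6, Z8}
  #3: {Z2, Z3, Z5, Z6}
  #4: {Z5, Z6}
  #5: {Z1, Z2, Z5, Z7}
No 2 sites suffice: every size-2 union leaves at least one demand point uncovered.
But {#1, #2, #5} covers everything, so the minimum is 3.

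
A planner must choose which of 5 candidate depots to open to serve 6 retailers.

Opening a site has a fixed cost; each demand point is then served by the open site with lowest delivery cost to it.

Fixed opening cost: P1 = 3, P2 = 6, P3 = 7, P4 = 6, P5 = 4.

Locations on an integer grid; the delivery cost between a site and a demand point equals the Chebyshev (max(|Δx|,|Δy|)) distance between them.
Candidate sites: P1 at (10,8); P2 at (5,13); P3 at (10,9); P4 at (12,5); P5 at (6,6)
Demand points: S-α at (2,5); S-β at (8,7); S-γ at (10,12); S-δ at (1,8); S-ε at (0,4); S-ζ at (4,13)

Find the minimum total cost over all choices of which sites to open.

Open {P2, P5}: assign each demand point to its cheapest open site.
  S-α→P5 4, S-β→P5 2, S-γ→P2 5, S-δ→P2 5, S-ε→P5 6, S-ζ→P2 1
  delivery cost 23, fixed 10 → total 33.
Compare {P5}: delivery cost 30 + fixed 4 = 34.
Compare {P1, P5}: delivery cost 27 + fixed 7 = 34.
Compare {P1, P2, P5}: delivery cost 22 + fixed 13 = 35.
All other subsets cost ≥ 34. Minimum total cost: 33.

33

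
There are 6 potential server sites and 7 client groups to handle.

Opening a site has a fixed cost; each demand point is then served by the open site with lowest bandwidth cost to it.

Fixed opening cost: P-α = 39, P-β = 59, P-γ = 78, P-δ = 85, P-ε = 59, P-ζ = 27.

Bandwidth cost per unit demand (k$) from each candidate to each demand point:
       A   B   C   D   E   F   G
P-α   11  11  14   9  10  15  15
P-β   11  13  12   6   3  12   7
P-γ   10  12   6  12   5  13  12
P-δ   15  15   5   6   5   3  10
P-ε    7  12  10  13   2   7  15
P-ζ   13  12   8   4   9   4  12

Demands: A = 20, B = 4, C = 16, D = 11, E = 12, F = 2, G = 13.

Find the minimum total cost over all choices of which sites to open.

628

Open {P-β, P-ε, P-ζ}: assign each demand point to its cheapest open site.
  A→P-ε 20×7=140, B→P-ε 4×12=48, C→P-ζ 16×8=128, D→P-ζ 11×4=44, E→P-ε 12×2=24, F→P-ζ 2×4=8, G→P-β 13×7=91
  bandwidth cost 483, fixed 145 → total 628.
Compare {P-ε, P-ζ}: bandwidth cost 548 + fixed 86 = 634.
Compare {P-δ, P-ε}: bandwidth cost 494 + fixed 144 = 638.
Compare {P-δ, P-ε, P-ζ}: bandwidth cost 472 + fixed 171 = 643.
All other subsets cost ≥ 634. Minimum total cost: 628.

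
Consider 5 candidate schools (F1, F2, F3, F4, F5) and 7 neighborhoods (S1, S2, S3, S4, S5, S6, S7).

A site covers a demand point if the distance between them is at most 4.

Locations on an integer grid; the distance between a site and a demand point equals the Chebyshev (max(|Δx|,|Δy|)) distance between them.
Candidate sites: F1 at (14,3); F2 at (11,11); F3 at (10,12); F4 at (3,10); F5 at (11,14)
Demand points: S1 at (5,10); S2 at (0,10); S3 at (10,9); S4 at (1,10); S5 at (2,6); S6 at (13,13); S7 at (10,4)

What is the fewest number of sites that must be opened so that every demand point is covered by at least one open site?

Coverage sets (demand points within 4 of each site):
  F1: {S7}
  F2: {S3, S6}
  F3: {S3, S6}
  F4: {S1, S2, S4, S5}
  F5: {S6}
No 2 sites suffice: every size-2 union leaves at least one demand point uncovered.
But {F1, F2, F4} covers everything, so the minimum is 3.

3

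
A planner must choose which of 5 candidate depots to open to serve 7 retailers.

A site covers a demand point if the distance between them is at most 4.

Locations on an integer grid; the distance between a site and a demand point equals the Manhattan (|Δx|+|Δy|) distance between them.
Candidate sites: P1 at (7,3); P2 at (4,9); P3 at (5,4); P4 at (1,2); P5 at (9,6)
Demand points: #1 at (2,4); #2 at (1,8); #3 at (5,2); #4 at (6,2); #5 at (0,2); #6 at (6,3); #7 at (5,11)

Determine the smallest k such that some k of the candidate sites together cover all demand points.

Coverage sets (demand points within 4 of each site):
  P1: {#3, #4, #6}
  P2: {#2, #7}
  P3: {#1, #3, #4, #6}
  P4: {#1, #3, #5}
  P5: {}
No 2 sites suffice: every size-2 union leaves at least one demand point uncovered.
But {P1, P2, P4} covers everything, so the minimum is 3.

3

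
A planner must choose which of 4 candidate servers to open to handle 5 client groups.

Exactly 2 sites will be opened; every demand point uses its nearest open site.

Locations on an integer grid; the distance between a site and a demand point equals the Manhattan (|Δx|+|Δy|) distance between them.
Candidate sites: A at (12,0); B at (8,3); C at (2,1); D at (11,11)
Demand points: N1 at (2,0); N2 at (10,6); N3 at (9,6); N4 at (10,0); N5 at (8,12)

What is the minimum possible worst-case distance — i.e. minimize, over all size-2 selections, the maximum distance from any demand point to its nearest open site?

9

Open {A, B}.
  Farthest demand point is N1 at distance 9 (to B); all others are ≤ 9.
With {B, C} the worst case is 9.
With {B, D} the worst case is 9.
No size-2 selection achieves below 9.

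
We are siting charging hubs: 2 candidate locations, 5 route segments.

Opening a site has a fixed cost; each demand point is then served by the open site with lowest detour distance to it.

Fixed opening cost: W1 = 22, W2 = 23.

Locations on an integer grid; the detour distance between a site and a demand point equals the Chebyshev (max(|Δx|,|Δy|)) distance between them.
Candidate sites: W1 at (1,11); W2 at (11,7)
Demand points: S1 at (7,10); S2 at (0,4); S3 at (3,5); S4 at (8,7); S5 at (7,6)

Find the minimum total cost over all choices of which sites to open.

Open {W2}: assign each demand point to its cheapest open site.
  S1→W2 4, S2→W2 11, S3→W2 8, S4→W2 3, S5→W2 4
  detour distance 30, fixed 23 → total 53.
Compare {W1}: detour distance 32 + fixed 22 = 54.
Compare {W1, W2}: detour distance 24 + fixed 45 = 69.

53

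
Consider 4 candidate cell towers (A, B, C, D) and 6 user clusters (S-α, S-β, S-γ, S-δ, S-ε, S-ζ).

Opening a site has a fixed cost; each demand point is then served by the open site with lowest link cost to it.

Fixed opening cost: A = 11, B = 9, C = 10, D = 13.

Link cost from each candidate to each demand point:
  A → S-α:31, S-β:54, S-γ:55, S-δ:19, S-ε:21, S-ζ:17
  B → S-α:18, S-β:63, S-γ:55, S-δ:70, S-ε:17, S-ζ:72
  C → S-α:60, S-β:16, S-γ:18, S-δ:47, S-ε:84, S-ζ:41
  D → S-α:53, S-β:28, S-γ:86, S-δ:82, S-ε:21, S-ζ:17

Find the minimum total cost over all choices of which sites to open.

135

Open {A, B, C}: assign each demand point to its cheapest open site.
  S-α→B 18, S-β→C 16, S-γ→C 18, S-δ→A 19, S-ε→B 17, S-ζ→A 17
  link cost 105, fixed 30 → total 135.
Compare {A, C}: link cost 122 + fixed 21 = 143.
Compare {A, B, C, D}: link cost 105 + fixed 43 = 148.
Compare {A, C, D}: link cost 122 + fixed 34 = 156.
All other subsets cost ≥ 143. Minimum total cost: 135.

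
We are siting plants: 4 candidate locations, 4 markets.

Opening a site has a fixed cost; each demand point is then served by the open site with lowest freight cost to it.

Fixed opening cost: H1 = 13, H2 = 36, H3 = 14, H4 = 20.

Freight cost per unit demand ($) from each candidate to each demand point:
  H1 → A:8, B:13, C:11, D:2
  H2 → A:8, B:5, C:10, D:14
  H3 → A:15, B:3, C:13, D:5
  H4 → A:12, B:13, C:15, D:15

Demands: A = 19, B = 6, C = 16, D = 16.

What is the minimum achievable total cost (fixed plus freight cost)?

Open {H1, H3}: assign each demand point to its cheapest open site.
  A→H1 19×8=152, B→H3 6×3=18, C→H1 16×11=176, D→H1 16×2=32
  freight cost 378, fixed 27 → total 405.
Compare {H1, H2}: freight cost 374 + fixed 49 = 423.
Compare {H1, H2, H3}: freight cost 362 + fixed 63 = 425.
Compare {H1, H3, H4}: freight cost 378 + fixed 47 = 425.
All other subsets cost ≥ 423. Minimum total cost: 405.

405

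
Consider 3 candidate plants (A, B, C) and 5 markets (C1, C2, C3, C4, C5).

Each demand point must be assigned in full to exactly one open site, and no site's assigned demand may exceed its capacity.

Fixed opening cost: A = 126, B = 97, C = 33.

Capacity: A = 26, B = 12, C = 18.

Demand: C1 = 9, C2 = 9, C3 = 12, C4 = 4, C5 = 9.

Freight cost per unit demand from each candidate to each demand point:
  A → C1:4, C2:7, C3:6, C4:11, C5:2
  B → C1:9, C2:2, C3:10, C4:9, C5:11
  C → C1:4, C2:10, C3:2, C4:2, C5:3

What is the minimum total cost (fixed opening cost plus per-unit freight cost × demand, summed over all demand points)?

360

Open {A, B, C}; cheapest assignment that respects the capacities:
  A (cap 26, load 18): C1, C5 — cost 9×4 + 9×2 = 54
  B (cap 12, load 9): C2 — cost 9×2 = 18
  C (cap 18, load 16): C3, C4 — cost 12×2 + 4×2 = 32
  Shipping 104, fixed 256 → total 360.
  Any other capacity-feasible assignment to {A, B, C} ships for at least 104.
Compare {A, C}: its best feasible assignment gives total 401.
Every other set of open sites that can feasibly serve all demand totals ≥ 401 even under its best assignment. Minimum: 360.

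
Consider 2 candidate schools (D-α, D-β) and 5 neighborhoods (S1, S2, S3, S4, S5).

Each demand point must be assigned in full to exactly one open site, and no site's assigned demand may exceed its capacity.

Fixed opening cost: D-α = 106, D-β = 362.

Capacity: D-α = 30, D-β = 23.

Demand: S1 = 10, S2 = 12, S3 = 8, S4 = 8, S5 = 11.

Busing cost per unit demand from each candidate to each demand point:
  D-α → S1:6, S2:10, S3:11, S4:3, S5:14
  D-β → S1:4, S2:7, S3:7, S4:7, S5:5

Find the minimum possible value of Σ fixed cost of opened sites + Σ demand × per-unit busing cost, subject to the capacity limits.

779

Open {D-α, D-β}; cheapest assignment that respects the capacities:
  D-α (cap 30, load 26): S1, S3, S4 — cost 10×6 + 8×11 + 8×3 = 172
  D-β (cap 23, load 23): S2, S5 — cost 12×7 + 11×5 = 139
  Shipping 311, fixed 468 → total 779.
  Any other capacity-feasible assignment to {D-α, D-β} ships for at least 311.
Total demand is 49 and no other set of sites has combined capacity ≥ 49, so {D-α, D-β} is the only feasible choice of open sites. Minimum: 779.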